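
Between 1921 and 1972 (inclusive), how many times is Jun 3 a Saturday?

Track Jun 3's weekday year by year (advancing +1, or +2 across a Feb 29):
  1921: Fri  1922: Sat (+1) ✓  1923: Sun (+1)  1924: Tue (+2)  1925: Wed (+1)
  1926: Thu (+1)  1927: Fri (+1)  1928: Sun (+2)  1929: Mon (+1)  1930: Tue (+1)
  1931: Wed (+1)  1932: Fri (+2)  1933: Sat (+1) ✓  1934: Sun (+1)  … (24 more years) …
  1959: Wed (+1)  1960: Fri (+2)  1961: Sat (+1) ✓  1962: Sun (+1)  1963: Mon (+1)
  1964: Wed (+2)  1965: Thu (+1)  1966: Fri (+1)  1967: Sat (+1) ✓  1968: Mon (+2)
  1969: Tue (+1)  1970: Wed (+1)  1971: Thu (+1)  1972: Sat (+2) ✓
Saturday years: 1922, 1933, 1939, 1944, 1950, 1961, 1967, 1972 — 8 in total.

8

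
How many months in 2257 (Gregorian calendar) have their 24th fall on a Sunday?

Check the 24th of each month of 2257: Jan 24: Sat, Feb 24: Tue, Mar 24: Tue, Apr 24: Fri, May 24: Sun, Jun 24: Wed, Jul 24: Fri, Aug 24: Mon, Sep 24: Thu, Oct 24: Sat, Nov 24: Tue, Dec 24: Thu.
Sunday occurs in May — 1 month.

1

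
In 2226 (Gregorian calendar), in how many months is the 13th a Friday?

2

Check the 13th of each month of 2226: Jan 13: Fri, Feb 13: Mon, Mar 13: Mon, Apr 13: Thu, May 13: Sat, Jun 13: Tue, Jul 13: Thu, Aug 13: Sun, Sep 13: Wed, Oct 13: Fri, Nov 13: Mon, Dec 13: Wed.
Friday occurs in January, October — 2 months.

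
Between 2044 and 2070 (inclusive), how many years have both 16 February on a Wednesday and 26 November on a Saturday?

3

Check each year's weekday for 16 February and 26 November:
  2044: Tue/Sat  2045: Thu/Sun  2046: Fri/Mon  2047: Sat/Tue  2048: Sun/Thu  2049: Tue/Fri  2050: Wed/Sat ✓  2051: Thu/Sun  2052: Fri/Tue  2053: Sun/Wed  2054: Mon/Thu  2055: Tue/Fri  2056: Wed/Sun  2057: Fri/Mon  2058: Sat/Tue  2059: Sun/Wed  2060: Mon/Fri  2061: Wed/Sat ✓  2062: Thu/Sun  2063: Fri/Mon  2064: Sat/Wed  2065: Mon/Thu  2066: Tue/Fri  2067: Wed/Sat ✓  2068: Thu/Mon  2069: Sat/Tue  2070: Sun/Wed
Both conditions hold in: 2050, 2061, 2067 — 3.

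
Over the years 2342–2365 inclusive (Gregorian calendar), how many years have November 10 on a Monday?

Track November 10's weekday year by year (advancing +1, or +2 across a Feb 29):
  2342: Tue  2343: Wed (+1)  2344: Fri (+2)  2345: Sat (+1)  2346: Sun (+1)
  2347: Mon (+1) ✓  2348: Wed (+2)  2349: Thu (+1)  2350: Fri (+1)  2351: Sat (+1)
  2352: Mon (+2) ✓  2353: Tue (+1)  2354: Wed (+1)  2355: Thu (+1)  2356: Sat (+2)
  2357: Sun (+1)  2358: Mon (+1) ✓  2359: Tue (+1)  2360: Thu (+2)  2361: Fri (+1)
  2362: Sat (+1)  2363: Sun (+1)  2364: Tue (+2)  2365: Wed (+1)
Monday years: 2347, 2352, 2358 — 3 in total.

3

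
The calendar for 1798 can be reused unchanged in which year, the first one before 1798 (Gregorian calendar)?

1787

Two years share a calendar iff Jan 1 falls on the same weekday and both are leap or both are common. 1798: Jan 1 is Monday, common year.
1797: Jan 1 Sunday, common
1796: Jan 1 Friday, leap
1795: Jan 1 Thursday, common
1794: Jan 1 Wednesday, common
1793: Jan 1 Tuesday, common
1792: Jan 1 Sunday, leap
1791: Jan 1 Saturday, common
1790: Jan 1 Friday, common
1789: Jan 1 Thursday, common
1788: Jan 1 Tuesday, leap
1787: Jan 1 Monday, common
1787 matches on both conditions.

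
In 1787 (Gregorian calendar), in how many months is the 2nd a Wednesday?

1

Check the 2nd of each month of 1787: Jan 2: Tue, Feb 2: Fri, Mar 2: Fri, Apr 2: Mon, May 2: Wed, Jun 2: Sat, Jul 2: Mon, Aug 2: Thu, Sep 2: Sun, Oct 2: Tue, Nov 2: Fri, Dec 2: Sun.
Wednesday occurs in May — 1 month.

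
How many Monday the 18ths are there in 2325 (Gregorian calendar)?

Check the 18th of each month of 2325: Jan 18: Sun, Feb 18: Wed, Mar 18: Wed, Apr 18: Sat, May 18: Mon, Jun 18: Thu, Jul 18: Sat, Aug 18: Tue, Sep 18: Fri, Oct 18: Sun, Nov 18: Wed, Dec 18: Fri.
Monday occurs in May — 1 month.

1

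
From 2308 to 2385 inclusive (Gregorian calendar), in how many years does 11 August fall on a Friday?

11

Track 11 August's weekday year by year (advancing +1, or +2 across a Feb 29):
  2308: Tue  2309: Wed (+1)  2310: Thu (+1)  2311: Fri (+1) ✓  2312: Sun (+2)
  2313: Mon (+1)  2314: Tue (+1)  2315: Wed (+1)  2316: Fri (+2) ✓  2317: Sat (+1)
  2318: Sun (+1)  2319: Mon (+1)  2320: Wed (+2)  2321: Thu (+1)  … (50 more years) …
  2372: Fri (+2) ✓  2373: Sat (+1)  2374: Sun (+1)  2375: Mon (+1)  2376: Wed (+2)
  2377: Thu (+1)  2378: Fri (+1) ✓  2379: Sat (+1)  2380: Mon (+2)  2381: Tue (+1)
  2382: Wed (+1)  2383: Thu (+1)  2384: Sat (+2)  2385: Sun (+1)
Friday years: 2311, 2316, 2322, 2333, 2339, 2344, 2350, 2361, 2367, 2372, 2378 — 11 in total.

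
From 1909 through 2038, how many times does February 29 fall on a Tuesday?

5

Leap years in 1909–2038: 32 of them.
Feb 29 weekday advances by 5 (mod 7) from one leap year to the next four years later (or differs when a century non-leap intervenes).
Leap-day weekdays: 1912:Thu 1916:Tue✓ 1920:Sun 1924:Fri 1928:Wed 1932:Mon 1936:Sat 1940:Thu 1944:Tue✓ 1948:Sun 1952:Fri 1956:Wed 1960:Mon …(6 more)… 1988:Mon 1992:Sat 1996:Thu 2000:Tue✓ 2004:Sun 2008:Fri 2012:Wed 2016:Mon 2020:Sat 2024:Thu 2028:Tue✓ 2032:Sun 2036:Fri
Tuesday: 1916, 1944, 1972, 2000, 2028 → 5.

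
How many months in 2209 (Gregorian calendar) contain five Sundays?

A month of length L has five Sundays iff its first Sunday is on day ≤ L−28 (so day 1–3 in a 31-day month, 1–2 in a 30-day month, day 1 in a leap February).
Checking each month of 2209: Jan starts Sun (31d) ✓; Feb starts Wed (28d); Mar starts Wed (31d); Apr starts Sat (30d) ✓; May starts Mon (31d); Jun starts Thu (30d); Jul starts Sat (31d) ✓; Aug starts Tue (31d); Sep starts Fri (30d); Oct starts Sun (31d) ✓; Nov starts Wed (30d); Dec starts Fri (31d) ✓.
Five-Sunday months: January, April, July, October, December → 5.

5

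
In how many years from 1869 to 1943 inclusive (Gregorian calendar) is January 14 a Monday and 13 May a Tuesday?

Check each year's weekday for January 14 and 13 May:
  1869: Thu/Thu  1870: Fri/Fri  1871: Sat/Sat  1872: Sun/Mon  1873: Tue/Tue  1874: Wed/Wed  1875: Thu/Thu  1876: Fri/Sat  1877: Sun/Sun  1878: Mon/Mon  1879: Tue/Tue  1880: Wed/Thu  1881: Fri/Fri  1882: Sat/Sat  …(47 more)…  1930: Tue/Tue  1931: Wed/Wed  1932: Thu/Fri  1933: Sat/Sat  1934: Sun/Sun  1935: Mon/Mon  1936: Tue/Wed  1937: Thu/Thu  1938: Fri/Fri  1939: Sat/Sat  1940: Sun/Mon  1941: Tue/Tue  1942: Wed/Wed  1943: Thu/Thu
Both conditions hold in: 1884, 1924 — 2.

2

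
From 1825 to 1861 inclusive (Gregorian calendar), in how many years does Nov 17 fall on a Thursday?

Track Nov 17's weekday year by year (advancing +1, or +2 across a Feb 29):
  1825: Thu ✓  1826: Fri (+1)  1827: Sat (+1)  1828: Mon (+2)  1829: Tue (+1)
  1830: Wed (+1)  1831: Thu (+1) ✓  1832: Sat (+2)  1833: Sun (+1)  1834: Mon (+1)
  1835: Tue (+1)  1836: Thu (+2) ✓  1837: Fri (+1)  1838: Sat (+1)  … (9 more years) …
  1848: Fri (+2)  1849: Sat (+1)  1850: Sun (+1)  1851: Mon (+1)  1852: Wed (+2)
  1853: Thu (+1) ✓  1854: Fri (+1)  1855: Sat (+1)  1856: Mon (+2)  1857: Tue (+1)
  1858: Wed (+1)  1859: Thu (+1) ✓  1860: Sat (+2)  1861: Sun (+1)
Thursday years: 1825, 1831, 1836, 1842, 1853, 1859 — 6 in total.

6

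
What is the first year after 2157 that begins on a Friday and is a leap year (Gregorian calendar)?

Jan 1 advances by 2 weekdays after a leap year and by 1 after a common year.
2157: Jan 1 is Saturday.
2158: Sunday
2159: Monday
2160: Tuesday (leap)
2161: Thursday
2162: Friday
2163: Saturday
2164: Sunday (leap)
2165: Tuesday
2166: Wednesday
2167: Thursday
2168: Friday (leap)
2168 begins on a Friday and is a leap year.

2168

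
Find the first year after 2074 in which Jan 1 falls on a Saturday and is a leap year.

2084

Jan 1 advances by 2 weekdays after a leap year and by 1 after a common year.
2074: Jan 1 is Monday.
2075: Tuesday
2076: Wednesday (leap)
2077: Friday
2078: Saturday
2079: Sunday
2080: Monday (leap)
2081: Wednesday
2082: Thursday
2083: Friday
2084: Saturday (leap)
2084 begins on a Saturday and is a leap year.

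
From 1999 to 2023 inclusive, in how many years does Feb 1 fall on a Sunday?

Track Feb 1's weekday year by year (advancing +1, or +2 across a Feb 29):
  1999: Mon  2000: Tue (+1)  2001: Thu (+2)  2002: Fri (+1)  2003: Sat (+1)
  2004: Sun (+1) ✓  2005: Tue (+2)  2006: Wed (+1)  2007: Thu (+1)  2008: Fri (+1)
  2009: Sun (+2) ✓  2010: Mon (+1)  2011: Tue (+1)  2012: Wed (+1)  2013: Fri (+2)
  2014: Sat (+1)  2015: Sun (+1) ✓  2016: Mon (+1)  2017: Wed (+2)  2018: Thu (+1)
  2019: Fri (+1)  2020: Sat (+1)  2021: Mon (+2)  2022: Tue (+1)  2023: Wed (+1)
Sunday years: 2004, 2009, 2015 — 3 in total.

3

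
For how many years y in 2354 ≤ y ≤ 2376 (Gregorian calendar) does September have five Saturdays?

September has 30 days; it has five Saturdays when Saturday falls among the first (month-length − 28) days — i.e. when September 1 is one of Saturday/Friday.
September 1 by year: 2354:Wed 2355:Thu 2356:Sat✓ 2357:Sun 2358:Mon 2359:Tue 2360:Thu 2361:Fri✓ 2362:Sat✓ 2363:Sun 2364:Tue 2365:Wed 2366:Thu 2367:Fri✓ 2368:Sun 2369:Mon 2370:Tue 2371:Wed 2372:Fri✓ 2373:Sat✓ 2374:Sun 2375:Mon 2376:Wed
Years with five Saturdays: 2356, 2361, 2362, 2367, 2372, 2373 → 6.

6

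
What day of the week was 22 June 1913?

Sunday

January 1, 1913 is a Wednesday.
June 22 is day 173 of the year, i.e. 172 days after Jan 1.
172 mod 7 = 4, so advance 4 weekdays from Wednesday: Sunday.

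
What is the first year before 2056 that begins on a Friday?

Jan 1 advances by 2 weekdays after a leap year and by 1 after a common year.
2056: Jan 1 is Saturday (leap).
2055: Friday
2055 begins on a Friday

2055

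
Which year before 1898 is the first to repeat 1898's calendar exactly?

1887

Two years share a calendar iff Jan 1 falls on the same weekday and both are leap or both are common. 1898: Jan 1 is Saturday, common year.
1897: Jan 1 Friday, common
1896: Jan 1 Wednesday, leap
1895: Jan 1 Tuesday, common
1894: Jan 1 Monday, common
1893: Jan 1 Sunday, common
1892: Jan 1 Friday, leap
1891: Jan 1 Thursday, common
1890: Jan 1 Wednesday, common
1889: Jan 1 Tuesday, common
1888: Jan 1 Sunday, leap
1887: Jan 1 Saturday, common
1887 matches on both conditions.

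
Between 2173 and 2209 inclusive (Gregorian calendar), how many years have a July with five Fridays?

16

July has 31 days; it has five Fridays when Friday falls among the first (month-length − 28) days — i.e. when July 1 is one of Friday/Thursday/Wednesday.
July 1 by year: 2173:Thu✓ 2174:Fri✓ 2175:Sat 2176:Mon 2177:Tue 2178:Wed✓ 2179:Thu✓ 2180:Sat 2181:Sun 2182:Mon 2183:Tue 2184:Thu✓ 2185:Fri✓ 2186:Sat 2187:Sun …(7 more)… 2195:Wed✓ 2196:Fri✓ 2197:Sat 2198:Sun 2199:Mon 2200:Tue 2201:Wed✓ 2202:Thu✓ 2203:Fri✓ 2204:Sun 2205:Mon 2206:Tue 2207:Wed✓ 2208:Fri✓ 2209:Sat
Years with five Fridays: 2173, 2174, 2178, 2179, 2184, 2185, 2189, 2190, 2191, 2195, 2196, 2201, 2202, 2203, 2207, 2208 → 16.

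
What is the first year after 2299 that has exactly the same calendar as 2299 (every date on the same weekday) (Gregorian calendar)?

Two years share a calendar iff Jan 1 falls on the same weekday and both are leap or both are common. 2299: Jan 1 is Sunday, common year.
2300: Jan 1 Monday, common
2301: Jan 1 Tuesday, common
2302: Jan 1 Wednesday, common
2303: Jan 1 Thursday, common
2304: Jan 1 Friday, leap
2305: Jan 1 Sunday, common
2305 matches on both conditions.

2305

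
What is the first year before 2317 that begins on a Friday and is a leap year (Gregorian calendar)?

2304

Jan 1 advances by 2 weekdays after a leap year and by 1 after a common year.
2317: Jan 1 is Monday.
2316: Saturday (leap)
2315: Friday
2314: Thursday
2313: Wednesday
2312: Monday (leap)
2311: Sunday
2310: Saturday
2309: Friday
2308: Wednesday (leap)
2307: Tuesday
2306: Monday
2305: Sunday
2304: Friday (leap)
2304 begins on a Friday and is a leap year.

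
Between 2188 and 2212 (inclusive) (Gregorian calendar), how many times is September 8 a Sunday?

4

Track September 8's weekday year by year (advancing +1, or +2 across a Feb 29):
  2188: Mon  2189: Tue (+1)  2190: Wed (+1)  2191: Thu (+1)  2192: Sat (+2)
  2193: Sun (+1) ✓  2194: Mon (+1)  2195: Tue (+1)  2196: Thu (+2)  2197: Fri (+1)
  2198: Sat (+1)  2199: Sun (+1) ✓  2200: Mon (+1)  2201: Tue (+1)  2202: Wed (+1)
  2203: Thu (+1)  2204: Sat (+2)  2205: Sun (+1) ✓  2206: Mon (+1)  2207: Tue (+1)
  2208: Thu (+2)  2209: Fri (+1)  2210: Sat (+1)  2211: Sun (+1) ✓  2212: Tue (+2)
Sunday years: 2193, 2199, 2205, 2211 — 4 in total.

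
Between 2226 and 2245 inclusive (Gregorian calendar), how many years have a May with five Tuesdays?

May has 31 days; it has five Tuesdays when Tuesday falls among the first (month-length − 28) days — i.e. when May 1 is one of Tuesday/Monday/Sunday.
May 1 by year: 2226:Mon✓ 2227:Tue✓ 2228:Thu 2229:Fri 2230:Sat 2231:Sun✓ 2232:Tue✓ 2233:Wed 2234:Thu 2235:Fri 2236:Sun✓ 2237:Mon✓ 2238:Tue✓ 2239:Wed 2240:Fri 2241:Sat 2242:Sun✓ 2243:Mon✓ 2244:Wed 2245:Thu
Years with five Tuesdays: 2226, 2227, 2231, 2232, 2236, 2237, 2238, 2242, 2243 → 9.

9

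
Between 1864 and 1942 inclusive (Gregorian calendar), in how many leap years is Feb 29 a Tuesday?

Leap years in 1864–1942: 19 of them.
Feb 29 weekday advances by 5 (mod 7) from one leap year to the next four years later (or differs when a century non-leap intervenes).
Leap-day weekdays: 1864:Mon 1868:Sat 1872:Thu 1876:Tue✓ 1880:Sun 1884:Fri 1888:Wed 1892:Mon 1896:Sat 1904:Mon 1908:Sat 1912:Thu 1916:Tue✓ 1920:Sun 1924:Fri 1928:Wed 1932:Mon 1936:Sat 1940:Thu
Tuesday: 1876, 1916 → 2.

2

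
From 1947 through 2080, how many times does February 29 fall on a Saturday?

Leap years in 1947–2080: 34 of them.
Feb 29 weekday advances by 5 (mod 7) from one leap year to the next four years later (or differs when a century non-leap intervenes).
Leap-day weekdays: 1948:Sun 1952:Fri 1956:Wed 1960:Mon 1964:Sat✓ 1968:Thu 1972:Tue 1976:Sun 1980:Fri 1984:Wed 1988:Mon 1992:Sat✓ 1996:Thu …(8 more)… 2032:Sun 2036:Fri 2040:Wed 2044:Mon 2048:Sat✓ 2052:Thu 2056:Tue 2060:Sun 2064:Fri 2068:Wed 2072:Mon 2076:Sat✓ 2080:Thu
Saturday: 1964, 1992, 2020, 2048, 2076 → 5.

5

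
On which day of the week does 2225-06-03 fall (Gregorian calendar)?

January 1, 2225 is a Saturday.
June 3 is day 154 of the year, i.e. 153 days after Jan 1.
153 mod 7 = 6, so advance 6 weekdays from Saturday: Friday.

Friday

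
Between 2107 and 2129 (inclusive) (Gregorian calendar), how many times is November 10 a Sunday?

4

Track November 10's weekday year by year (advancing +1, or +2 across a Feb 29):
  2107: Thu  2108: Sat (+2)  2109: Sun (+1) ✓  2110: Mon (+1)  2111: Tue (+1)
  2112: Thu (+2)  2113: Fri (+1)  2114: Sat (+1)  2115: Sun (+1) ✓  2116: Tue (+2)
  2117: Wed (+1)  2118: Thu (+1)  2119: Fri (+1)  2120: Sun (+2) ✓  2121: Mon (+1)
  2122: Tue (+1)  2123: Wed (+1)  2124: Fri (+2)  2125: Sat (+1)  2126: Sun (+1) ✓
  2127: Mon (+1)  2128: Wed (+2)  2129: Thu (+1)
Sunday years: 2109, 2115, 2120, 2126 — 4 in total.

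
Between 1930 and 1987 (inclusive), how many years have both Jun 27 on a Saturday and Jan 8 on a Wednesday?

Check each year's weekday for Jun 27 and Jan 8:
  1930: Fri/Wed  1931: Sat/Thu  1932: Mon/Fri  1933: Tue/Sun  1934: Wed/Mon  1935: Thu/Tue  1936: Sat/Wed ✓  1937: Sun/Fri  1938: Mon/Sat  1939: Tue/Sun  1940: Thu/Mon  1941: Fri/Wed  1942: Sat/Thu  1943: Sun/Fri  …(30 more)…  1974: Thu/Tue  1975: Fri/Wed  1976: Sun/Thu  1977: Mon/Sat  1978: Tue/Sun  1979: Wed/Mon  1980: Fri/Tue  1981: Sat/Thu  1982: Sun/Fri  1983: Mon/Sat  1984: Wed/Sun  1985: Thu/Tue  1986: Fri/Wed  1987: Sat/Thu
Both conditions hold in: 1936, 1964 — 2.

2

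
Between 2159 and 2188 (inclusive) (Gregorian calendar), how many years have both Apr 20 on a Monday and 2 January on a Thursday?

Check each year's weekday for Apr 20 and 2 January:
  2159: Fri/Tue  2160: Sun/Wed  2161: Mon/Fri  2162: Tue/Sat  2163: Wed/Sun  2164: Fri/Mon  2165: Sat/Wed  2166: Sun/Thu  2167: Mon/Fri  2168: Wed/Sat  2169: Thu/Mon  2170: Fri/Tue  2171: Sat/Wed  2172: Mon/Thu ✓  2173: Tue/Sat  2174: Wed/Sun  2175: Thu/Mon  2176: Sat/Tue  2177: Sun/Thu  2178: Mon/Fri  2179: Tue/Sat  2180: Thu/Sun  2181: Fri/Tue  2182: Sat/Wed  2183: Sun/Thu  2184: Tue/Fri  2185: Wed/Sun  2186: Thu/Mon  2187: Fri/Tue  2188: Sun/Wed
Both conditions hold in: 2172 — 1.

1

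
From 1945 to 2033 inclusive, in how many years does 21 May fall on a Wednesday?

13

Track 21 May's weekday year by year (advancing +1, or +2 across a Feb 29):
  1945: Mon  1946: Tue (+1)  1947: Wed (+1) ✓  1948: Fri (+2)  1949: Sat (+1)
  1950: Sun (+1)  1951: Mon (+1)  1952: Wed (+2) ✓  1953: Thu (+1)  1954: Fri (+1)
  1955: Sat (+1)  1956: Mon (+2)  1957: Tue (+1)  1958: Wed (+1) ✓  … (61 more years) …
  2020: Thu (+2)  2021: Fri (+1)  2022: Sat (+1)  2023: Sun (+1)  2024: Tue (+2)
  2025: Wed (+1) ✓  2026: Thu (+1)  2027: Fri (+1)  2028: Sun (+2)  2029: Mon (+1)
  2030: Tue (+1)  2031: Wed (+1) ✓  2032: Fri (+2)  2033: Sat (+1)
Wednesday years: 1947, 1952, 1958, 1969, 1975, 1980, 1986, 1997, 2003, 2008, 2014, 2025, 2031 — 13 in total.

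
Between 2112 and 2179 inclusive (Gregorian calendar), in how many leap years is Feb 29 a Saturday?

3

Leap years in 2112–2179: 17 of them.
Feb 29 weekday advances by 5 (mod 7) from one leap year to the next four years later (or differs when a century non-leap intervenes).
Leap-day weekdays: 2112:Mon 2116:Sat✓ 2120:Thu 2124:Tue 2128:Sun 2132:Fri 2136:Wed 2140:Mon 2144:Sat✓ 2148:Thu 2152:Tue 2156:Sun 2160:Fri 2164:Wed 2168:Mon 2172:Sat✓ 2176:Thu
Saturday: 2116, 2144, 2172 → 3.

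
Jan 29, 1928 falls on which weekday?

January 1, 1928 is a Sunday.
January 29 is day 29 of the year, i.e. 28 days after Jan 1.
28 mod 7 = 0, so advance 0 weekdays from Sunday: Sunday.

Sunday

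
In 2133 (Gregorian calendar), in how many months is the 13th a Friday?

3

Check the 13th of each month of 2133: Jan 13: Tue, Feb 13: Fri, Mar 13: Fri, Apr 13: Mon, May 13: Wed, Jun 13: Sat, Jul 13: Mon, Aug 13: Thu, Sep 13: Sun, Oct 13: Tue, Nov 13: Fri, Dec 13: Sun.
Friday occurs in February, March, November — 3 months.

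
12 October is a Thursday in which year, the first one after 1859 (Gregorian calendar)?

From one year to the next, a fixed date's weekday advances by 1, or by 2 when a Feb 29 lies between the two dates.
1859: October 12 is Wednesday.
1860: Friday (+2)
1861: Saturday (+1)
1862: Sunday (+1)
1863: Monday (+1)
1864: Wednesday (+2)
1865: Thursday (+1)
12 October falls on a Thursday in 1865.

1865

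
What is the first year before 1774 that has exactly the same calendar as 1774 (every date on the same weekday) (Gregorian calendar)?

1763

Two years share a calendar iff Jan 1 falls on the same weekday and both are leap or both are common. 1774: Jan 1 is Saturday, common year.
1773: Jan 1 Friday, common
1772: Jan 1 Wednesday, leap
1771: Jan 1 Tuesday, common
1770: Jan 1 Monday, common
1769: Jan 1 Sunday, common
1768: Jan 1 Friday, leap
1767: Jan 1 Thursday, common
1766: Jan 1 Wednesday, common
1765: Jan 1 Tuesday, common
1764: Jan 1 Sunday, leap
1763: Jan 1 Saturday, common
1763 matches on both conditions.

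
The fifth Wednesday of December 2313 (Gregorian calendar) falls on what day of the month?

31

December 1, 2313 is a Monday, so the first Wednesday is the 3rd.
The fifth Wednesday is 3 + 28 = 31.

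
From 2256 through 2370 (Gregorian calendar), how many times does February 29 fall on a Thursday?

4

Leap years in 2256–2370: 28 of them.
Feb 29 weekday advances by 5 (mod 7) from one leap year to the next four years later (or differs when a century non-leap intervenes).
Leap-day weekdays: 2256:Fri 2260:Wed 2264:Mon 2268:Sat 2272:Thu✓ 2276:Tue 2280:Sun 2284:Fri 2288:Wed 2292:Mon 2296:Sat 2304:Mon 2308:Sat 2312:Thu✓ 2316:Tue 2320:Sun 2324:Fri 2328:Wed 2332:Mon 2336:Sat 2340:Thu✓ 2344:Tue 2348:Sun 2352:Fri 2356:Wed 2360:Mon 2364:Sat 2368:Thu✓
Thursday: 2272, 2312, 2340, 2368 → 4.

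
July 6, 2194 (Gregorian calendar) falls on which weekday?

January 1, 2194 is a Wednesday.
July 6 is day 187 of the year, i.e. 186 days after Jan 1.
186 mod 7 = 4, so advance 4 weekdays from Wednesday: Sunday.

Sunday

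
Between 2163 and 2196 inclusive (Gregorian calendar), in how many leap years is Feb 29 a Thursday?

1

Leap years in 2163–2196: 9 of them.
Feb 29 weekday advances by 5 (mod 7) from one leap year to the next four years later (or differs when a century non-leap intervenes).
Leap-day weekdays: 2164:Wed 2168:Mon 2172:Sat 2176:Thu✓ 2180:Tue 2184:Sun 2188:Fri 2192:Wed 2196:Mon
Thursday: 2176 → 1.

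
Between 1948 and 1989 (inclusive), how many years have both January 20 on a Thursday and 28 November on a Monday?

5

Check each year's weekday for January 20 and 28 November:
  1948: Tue/Sun  1949: Thu/Mon ✓  1950: Fri/Tue  1951: Sat/Wed  1952: Sun/Fri  1953: Tue/Sat  1954: Wed/Sun  1955: Thu/Mon ✓  1956: Fri/Wed  1957: Sun/Thu  1958: Mon/Fri  1959: Tue/Sat  1960: Wed/Mon  1961: Fri/Tue  …(14 more)…  1976: Tue/Sun  1977: Thu/Mon ✓  1978: Fri/Tue  1979: Sat/Wed  1980: Sun/Fri  1981: Tue/Sat  1982: Wed/Sun  1983: Thu/Mon ✓  1984: Fri/Wed  1985: Sun/Thu  1986: Mon/Fri  1987: Tue/Sat  1988: Wed/Mon  1989: Fri/Tue
Both conditions hold in: 1949, 1955, 1966, 1977, 1983 — 5.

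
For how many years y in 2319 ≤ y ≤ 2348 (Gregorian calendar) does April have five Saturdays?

April has 30 days; it has five Saturdays when Saturday falls among the first (month-length − 28) days — i.e. when April 1 is one of Saturday/Friday.
April 1 by year: 2319:Tue 2320:Thu 2321:Fri✓ 2322:Sat✓ 2323:Sun 2324:Tue 2325:Wed 2326:Thu 2327:Fri✓ 2328:Sun 2329:Mon 2330:Tue 2331:Wed 2332:Fri✓ 2333:Sat✓ 2334:Sun 2335:Mon 2336:Wed 2337:Thu 2338:Fri✓ 2339:Sat✓ 2340:Mon 2341:Tue 2342:Wed 2343:Thu 2344:Sat✓ 2345:Sun 2346:Mon 2347:Tue 2348:Thu
Years with five Saturdays: 2321, 2322, 2327, 2332, 2333, 2338, 2339, 2344 → 8.

8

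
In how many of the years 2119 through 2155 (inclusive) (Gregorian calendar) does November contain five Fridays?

November has 30 days; it has five Fridays when Friday falls among the first (month-length − 28) days — i.e. when November 1 is one of Friday/Thursday.
November 1 by year: 2119:Wed 2120:Fri✓ 2121:Sat 2122:Sun 2123:Mon 2124:Wed 2125:Thu✓ 2126:Fri✓ 2127:Sat 2128:Mon 2129:Tue 2130:Wed 2131:Thu✓ 2132:Sat 2133:Sun …(7 more)… 2141:Wed 2142:Thu✓ 2143:Fri✓ 2144:Sun 2145:Mon 2146:Tue 2147:Wed 2148:Fri✓ 2149:Sat 2150:Sun 2151:Mon 2152:Wed 2153:Thu✓ 2154:Fri✓ 2155:Sat
Years with five Fridays: 2120, 2125, 2126, 2131, 2136, 2137, 2142, 2143, 2148, 2153, 2154 → 11.

11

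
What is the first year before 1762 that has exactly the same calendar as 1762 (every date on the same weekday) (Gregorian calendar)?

1751

Two years share a calendar iff Jan 1 falls on the same weekday and both are leap or both are common. 1762: Jan 1 is Friday, common year.
1761: Jan 1 Thursday, common
1760: Jan 1 Tuesday, leap
1759: Jan 1 Monday, common
1758: Jan 1 Sunday, common
1757: Jan 1 Saturday, common
1756: Jan 1 Thursday, leap
1755: Jan 1 Wednesday, common
1754: Jan 1 Tuesday, common
1753: Jan 1 Monday, common
1752: Jan 1 Saturday, leap
1751: Jan 1 Friday, common
1751 matches on both conditions.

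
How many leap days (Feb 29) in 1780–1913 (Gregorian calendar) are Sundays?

4

Leap years in 1780–1913: 32 of them.
Feb 29 weekday advances by 5 (mod 7) from one leap year to the next four years later (or differs when a century non-leap intervenes).
Leap-day weekdays: 1780:Tue 1784:Sun✓ 1788:Fri 1792:Wed 1796:Mon 1804:Wed 1808:Mon 1812:Sat 1816:Thu 1820:Tue 1824:Sun✓ 1828:Fri 1832:Wed …(6 more)… 1860:Wed 1864:Mon 1868:Sat 1872:Thu 1876:Tue 1880:Sun✓ 1884:Fri 1888:Wed 1892:Mon 1896:Sat 1904:Mon 1908:Sat 1912:Thu
Sunday: 1784, 1824, 1852, 1880 → 4.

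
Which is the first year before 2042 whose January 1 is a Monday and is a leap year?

Jan 1 advances by 2 weekdays after a leap year and by 1 after a common year.
2042: Jan 1 is Wednesday.
2041: Tuesday
2040: Sunday (leap)
2039: Saturday
2038: Friday
2037: Thursday
2036: Tuesday (leap)
2035: Monday
2034: Sunday
2033: Saturday
2032: Thursday (leap)
2031: Wednesday
2030: Tuesday
2029: Monday
2028: Saturday (leap)
2027: Friday
2026: Thursday
2025: Wednesday
2024: Monday (leap)
2024 begins on a Monday and is a leap year.

2024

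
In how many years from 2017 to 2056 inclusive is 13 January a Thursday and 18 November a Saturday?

2

Check each year's weekday for 13 January and 18 November:
  2017: Fri/Sat  2018: Sat/Sun  2019: Sun/Mon  2020: Mon/Wed  2021: Wed/Thu  2022: Thu/Fri  2023: Fri/Sat  2024: Sat/Mon  2025: Mon/Tue  2026: Tue/Wed  2027: Wed/Thu  2028: Thu/Sat ✓  2029: Sat/Sun  2030: Sun/Mon  …(12 more)…  2043: Tue/Wed  2044: Wed/Fri  2045: Fri/Sat  2046: Sat/Sun  2047: Sun/Mon  2048: Mon/Wed  2049: Wed/Thu  2050: Thu/Fri  2051: Fri/Sat  2052: Sat/Mon  2053: Mon/Tue  2054: Tue/Wed  2055: Wed/Thu  2056: Thu/Sat ✓
Both conditions hold in: 2028, 2056 — 2.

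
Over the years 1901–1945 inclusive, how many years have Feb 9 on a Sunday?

Track Feb 9's weekday year by year (advancing +1, or +2 across a Feb 29):
  1901: Sat  1902: Sun (+1) ✓  1903: Mon (+1)  1904: Tue (+1)  1905: Thu (+2)
  1906: Fri (+1)  1907: Sat (+1)  1908: Sun (+1) ✓  1909: Tue (+2)  1910: Wed (+1)
  1911: Thu (+1)  1912: Fri (+1)  1913: Sun (+2) ✓  1914: Mon (+1)  … (17 more years) …
  1932: Tue (+1)  1933: Thu (+2)  1934: Fri (+1)  1935: Sat (+1)  1936: Sun (+1) ✓
  1937: Tue (+2)  1938: Wed (+1)  1939: Thu (+1)  1940: Fri (+1)  1941: Sun (+2) ✓
  1942: Mon (+1)  1943: Tue (+1)  1944: Wed (+1)  1945: Fri (+2)
Sunday years: 1902, 1908, 1913, 1919, 1930, 1936, 1941 — 7 in total.

7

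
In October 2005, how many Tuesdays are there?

4

October 2005 has 31 days and begins on Saturday.
The first Tuesday is October 4.
Tuesdays fall on 4, 11, 18, 25 — that's 4.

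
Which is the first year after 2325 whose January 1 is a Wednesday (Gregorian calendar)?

2330

Jan 1 advances by 2 weekdays after a leap year and by 1 after a common year.
2325: Jan 1 is Thursday.
2326: Friday
2327: Saturday
2328: Sunday (leap)
2329: Tuesday
2330: Wednesday
2330 begins on a Wednesday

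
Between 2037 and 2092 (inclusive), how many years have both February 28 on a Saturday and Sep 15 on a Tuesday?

Check each year's weekday for February 28 and Sep 15:
  2037: Sat/Tue ✓  2038: Sun/Wed  2039: Mon/Thu  2040: Tue/Sat  2041: Thu/Sun  2042: Fri/Mon  2043: Sat/Tue ✓  2044: Sun/Thu  2045: Tue/Fri  2046: Wed/Sat  2047: Thu/Sun  2048: Fri/Tue  2049: Sun/Wed  2050: Mon/Thu  …(28 more)…  2079: Tue/Fri  2080: Wed/Sun  2081: Fri/Mon  2082: Sat/Tue ✓  2083: Sun/Wed  2084: Mon/Fri  2085: Wed/Sat  2086: Thu/Sun  2087: Fri/Mon  2088: Sat/Wed  2089: Mon/Thu  2090: Tue/Fri  2091: Wed/Sat  2092: Thu/Mon
Both conditions hold in: 2037, 2043, 2054, 2065, 2071, 2082 — 6.

6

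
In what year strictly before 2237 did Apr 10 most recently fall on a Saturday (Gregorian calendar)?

2230

From one year to the next, a fixed date's weekday advances by 1, or by 2 when a Feb 29 lies between the two dates.
2237: April 10 is Monday.
2236: Sunday (−1)
2235: Friday (−2)
2234: Thursday (−1)
2233: Wednesday (−1)
2232: Tuesday (−1)
2231: Sunday (−2)
2230: Saturday (−1)
Apr 10 falls on a Saturday in 2230.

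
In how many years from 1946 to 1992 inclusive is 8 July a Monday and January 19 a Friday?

1

Check each year's weekday for 8 July and January 19:
  1946: Mon/Sat  1947: Tue/Sun  1948: Thu/Mon  1949: Fri/Wed  1950: Sat/Thu  1951: Sun/Fri  1952: Tue/Sat  1953: Wed/Mon  1954: Thu/Tue  1955: Fri/Wed  1956: Sun/Thu  1957: Mon/Sat  1958: Tue/Sun  1959: Wed/Mon  …(19 more)…  1979: Sun/Fri  1980: Tue/Sat  1981: Wed/Mon  1982: Thu/Tue  1983: Fri/Wed  1984: Sun/Thu  1985: Mon/Sat  1986: Tue/Sun  1987: Wed/Mon  1988: Fri/Tue  1989: Sat/Thu  1990: Sun/Fri  1991: Mon/Sat  1992: Wed/Sun
Both conditions hold in: 1968 — 1.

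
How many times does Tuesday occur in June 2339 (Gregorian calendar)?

4

June 2339 has 30 days and begins on Thursday.
The first Tuesday is June 6.
Tuesdays fall on 6, 13, 20, 27 — that's 4.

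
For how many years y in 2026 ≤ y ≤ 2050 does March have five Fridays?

March has 31 days; it has five Fridays when Friday falls among the first (month-length − 28) days — i.e. when March 1 is one of Friday/Thursday/Wednesday.
March 1 by year: 2026:Sun 2027:Mon 2028:Wed✓ 2029:Thu✓ 2030:Fri✓ 2031:Sat 2032:Mon 2033:Tue 2034:Wed✓ 2035:Thu✓ 2036:Sat 2037:Sun 2038:Mon 2039:Tue 2040:Thu✓ 2041:Fri✓ 2042:Sat 2043:Sun 2044:Tue 2045:Wed✓ 2046:Thu✓ 2047:Fri✓ 2048:Sun 2049:Mon 2050:Tue
Years with five Fridays: 2028, 2029, 2030, 2034, 2035, 2040, 2041, 2045, 2046, 2047 → 10.

10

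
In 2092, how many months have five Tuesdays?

5

A month of length L has five Tuesdays iff its first Tuesday is on day ≤ L−28 (so day 1–3 in a 31-day month, 1–2 in a 30-day month, day 1 in a leap February).
Checking each month of 2092: Jan starts Tue (31d) ✓; Feb starts Fri (29d); Mar starts Sat (31d); Apr starts Tue (30d) ✓; May starts Thu (31d); Jun starts Sun (30d); Jul starts Tue (31d) ✓; Aug starts Fri (31d); Sep starts Mon (30d) ✓; Oct starts Wed (31d); Nov starts Sat (30d); Dec starts Mon (31d) ✓.
Five-Tuesday months: January, April, July, September, December → 5.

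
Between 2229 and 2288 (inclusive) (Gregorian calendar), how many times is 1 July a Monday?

Track 1 July's weekday year by year (advancing +1, or +2 across a Feb 29):
  2229: Wed  2230: Thu (+1)  2231: Fri (+1)  2232: Sun (+2)  2233: Mon (+1) ✓
  2234: Tue (+1)  2235: Wed (+1)  2236: Fri (+2)  2237: Sat (+1)  2238: Sun (+1)
  2239: Mon (+1) ✓  2240: Wed (+2)  2241: Thu (+1)  2242: Fri (+1)  … (32 more years) …
  2275: Thu (+1)  2276: Sat (+2)  2277: Sun (+1)  2278: Mon (+1) ✓  2279: Tue (+1)
  2280: Thu (+2)  2281: Fri (+1)  2282: Sat (+1)  2283: Sun (+1)  2284: Tue (+2)
  2285: Wed (+1)  2286: Thu (+1)  2287: Fri (+1)  2288: Sun (+2)
Monday years: 2233, 2239, 2244, 2250, 2261, 2267, 2272, 2278 — 8 in total.

8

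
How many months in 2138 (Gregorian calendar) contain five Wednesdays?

A month of length L has five Wednesdays iff its first Wednesday is on day ≤ L−28 (so day 1–3 in a 31-day month, 1–2 in a 30-day month, day 1 in a leap February).
Checking each month of 2138: Jan starts Wed (31d) ✓; Feb starts Sat (28d); Mar starts Sat (31d); Apr starts Tue (30d) ✓; May starts Thu (31d); Jun starts Sun (30d); Jul starts Tue (31d) ✓; Aug starts Fri (31d); Sep starts Mon (30d); Oct starts Wed (31d) ✓; Nov starts Sat (30d); Dec starts Mon (31d) ✓.
Five-Wednesday months: January, April, July, October, December → 5.

5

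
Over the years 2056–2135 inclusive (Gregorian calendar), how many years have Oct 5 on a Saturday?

10

Track Oct 5's weekday year by year (advancing +1, or +2 across a Feb 29):
  2056: Thu  2057: Fri (+1)  2058: Sat (+1) ✓  2059: Sun (+1)  2060: Tue (+2)
  2061: Wed (+1)  2062: Thu (+1)  2063: Fri (+1)  2064: Sun (+2)  2065: Mon (+1)
  2066: Tue (+1)  2067: Wed (+1)  2068: Fri (+2)  2069: Sat (+1) ✓  … (52 more years) …
  2122: Mon (+1)  2123: Tue (+1)  2124: Thu (+2)  2125: Fri (+1)  2126: Sat (+1) ✓
  2127: Sun (+1)  2128: Tue (+2)  2129: Wed (+1)  2130: Thu (+1)  2131: Fri (+1)
  2132: Sun (+2)  2133: Mon (+1)  2134: Tue (+1)  2135: Wed (+1)
Saturday years: 2058, 2069, 2075, 2080, 2086, 2097, 2109, 2115, 2120, 2126 — 10 in total.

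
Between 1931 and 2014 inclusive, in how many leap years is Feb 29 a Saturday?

3

Leap years in 1931–2014: 21 of them.
Feb 29 weekday advances by 5 (mod 7) from one leap year to the next four years later (or differs when a century non-leap intervenes).
Leap-day weekdays: 1932:Mon 1936:Sat✓ 1940:Thu 1944:Tue 1948:Sun 1952:Fri 1956:Wed 1960:Mon 1964:Sat✓ 1968:Thu 1972:Tue 1976:Sun 1980:Fri 1984:Wed 1988:Mon 1992:Sat✓ 1996:Thu 2000:Tue 2004:Sun 2008:Fri 2012:Wed
Saturday: 1936, 1964, 1992 → 3.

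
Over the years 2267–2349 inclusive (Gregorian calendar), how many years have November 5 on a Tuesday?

Track November 5's weekday year by year (advancing +1, or +2 across a Feb 29):
  2267: Tue ✓  2268: Thu (+2)  2269: Fri (+1)  2270: Sat (+1)  2271: Sun (+1)
  2272: Tue (+2) ✓  2273: Wed (+1)  2274: Thu (+1)  2275: Fri (+1)  2276: Sun (+2)
  2277: Mon (+1)  2278: Tue (+1) ✓  2279: Wed (+1)  2280: Fri (+2)  … (55 more years) …
  2336: Thu (+2)  2337: Fri (+1)  2338: Sat (+1)  2339: Sun (+1)  2340: Tue (+2) ✓
  2341: Wed (+1)  2342: Thu (+1)  2343: Fri (+1)  2344: Sun (+2)  2345: Mon (+1)
  2346: Tue (+1) ✓  2347: Wed (+1)  2348: Fri (+2)  2349: Sat (+1)
Tuesday years: 2267, 2272, 2278, 2289, 2295, 2301, 2307, 2312, 2318, 2329, 2335, 2340, 2346 — 13 in total.

13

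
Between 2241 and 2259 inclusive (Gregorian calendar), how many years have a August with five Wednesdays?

August has 31 days; it has five Wednesdays when Wednesday falls among the first (month-length − 28) days — i.e. when August 1 is one of Wednesday/Tuesday/Monday.
August 1 by year: 2241:Sun 2242:Mon✓ 2243:Tue✓ 2244:Thu 2245:Fri 2246:Sat 2247:Sun 2248:Tue✓ 2249:Wed✓ 2250:Thu 2251:Fri 2252:Sun 2253:Mon✓ 2254:Tue✓ 2255:Wed✓ 2256:Fri 2257:Sat 2258:Sun 2259:Mon✓
Years with five Wednesdays: 2242, 2243, 2248, 2249, 2253, 2254, 2255, 2259 → 8.

8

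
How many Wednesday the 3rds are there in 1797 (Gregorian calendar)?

1

Check the 3rd of each month of 1797: Jan 3: Tue, Feb 3: Fri, Mar 3: Fri, Apr 3: Mon, May 3: Wed, Jun 3: Sat, Jul 3: Mon, Aug 3: Thu, Sep 3: Sun, Oct 3: Tue, Nov 3: Fri, Dec 3: Sun.
Wednesday occurs in May — 1 month.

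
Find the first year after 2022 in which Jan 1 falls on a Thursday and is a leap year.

2032

Jan 1 advances by 2 weekdays after a leap year and by 1 after a common year.
2022: Jan 1 is Saturday.
2023: Sunday
2024: Monday (leap)
2025: Wednesday
2026: Thursday
2027: Friday
2028: Saturday (leap)
2029: Monday
2030: Tuesday
2031: Wednesday
2032: Thursday (leap)
2032 begins on a Thursday and is a leap year.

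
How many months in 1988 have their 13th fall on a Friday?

1

Check the 13th of each month of 1988: Jan 13: Wed, Feb 13: Sat, Mar 13: Sun, Apr 13: Wed, May 13: Fri, Jun 13: Mon, Jul 13: Wed, Aug 13: Sat, Sep 13: Tue, Oct 13: Thu, Nov 13: Sun, Dec 13: Tue.
Friday occurs in May — 1 month.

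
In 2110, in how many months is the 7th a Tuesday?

2

Check the 7th of each month of 2110: Jan 7: Tue, Feb 7: Fri, Mar 7: Fri, Apr 7: Mon, May 7: Wed, Jun 7: Sat, Jul 7: Mon, Aug 7: Thu, Sep 7: Sun, Oct 7: Tue, Nov 7: Fri, Dec 7: Sun.
Tuesday occurs in January, October — 2 months.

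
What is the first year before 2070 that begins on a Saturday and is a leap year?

Jan 1 advances by 2 weekdays after a leap year and by 1 after a common year.
2070: Jan 1 is Wednesday.
2069: Tuesday
2068: Sunday (leap)
2067: Saturday
2066: Friday
2065: Thursday
2064: Tuesday (leap)
2063: Monday
2062: Sunday
2061: Saturday
2060: Thursday (leap)
2059: Wednesday
2058: Tuesday
2057: Monday
2056: Saturday (leap)
2056 begins on a Saturday and is a leap year.

2056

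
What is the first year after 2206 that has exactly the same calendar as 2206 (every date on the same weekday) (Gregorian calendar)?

Two years share a calendar iff Jan 1 falls on the same weekday and both are leap or both are common. 2206: Jan 1 is Wednesday, common year.
2207: Jan 1 Thursday, common
2208: Jan 1 Friday, leap
2209: Jan 1 Sunday, common
2210: Jan 1 Monday, common
2211: Jan 1 Tuesday, common
2212: Jan 1 Wednesday, leap
2213: Jan 1 Friday, common
2214: Jan 1 Saturday, common
2215: Jan 1 Sunday, common
2216: Jan 1 Monday, leap
2217: Jan 1 Wednesday, common
2217 matches on both conditions.

2217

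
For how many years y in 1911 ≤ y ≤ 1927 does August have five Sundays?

August has 31 days; it has five Sundays when Sunday falls among the first (month-length − 28) days — i.e. when August 1 is one of Sunday/Saturday/Friday.
August 1 by year: 1911:Tue 1912:Thu 1913:Fri✓ 1914:Sat✓ 1915:Sun✓ 1916:Tue 1917:Wed 1918:Thu 1919:Fri✓ 1920:Sun✓ 1921:Mon 1922:Tue 1923:Wed 1924:Fri✓ 1925:Sat✓ 1926:Sun✓ 1927:Mon
Years with five Sundays: 1913, 1914, 1915, 1919, 1920, 1924, 1925, 1926 → 8.

8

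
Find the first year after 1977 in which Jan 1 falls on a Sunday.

1978

Jan 1 advances by 2 weekdays after a leap year and by 1 after a common year.
1977: Jan 1 is Saturday.
1978: Sunday
1978 begins on a Sunday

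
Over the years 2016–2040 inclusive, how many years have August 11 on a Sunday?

3

Track August 11's weekday year by year (advancing +1, or +2 across a Feb 29):
  2016: Thu  2017: Fri (+1)  2018: Sat (+1)  2019: Sun (+1) ✓  2020: Tue (+2)
  2021: Wed (+1)  2022: Thu (+1)  2023: Fri (+1)  2024: Sun (+2) ✓  2025: Mon (+1)
  2026: Tue (+1)  2027: Wed (+1)  2028: Fri (+2)  2029: Sat (+1)  2030: Sun (+1) ✓
  2031: Mon (+1)  2032: Wed (+2)  2033: Thu (+1)  2034: Fri (+1)  2035: Sat (+1)
  2036: Mon (+2)  2037: Tue (+1)  2038: Wed (+1)  2039: Thu (+1)  2040: Sat (+2)
Sunday years: 2019, 2024, 2030 — 3 in total.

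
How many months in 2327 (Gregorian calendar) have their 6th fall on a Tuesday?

2

Check the 6th of each month of 2327: Jan 6: Thu, Feb 6: Sun, Mar 6: Sun, Apr 6: Wed, May 6: Fri, Jun 6: Mon, Jul 6: Wed, Aug 6: Sat, Sep 6: Tue, Oct 6: Thu, Nov 6: Sun, Dec 6: Tue.
Tuesday occurs in September, December — 2 months.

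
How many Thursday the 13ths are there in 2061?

2

Check the 13th of each month of 2061: Jan 13: Thu, Feb 13: Sun, Mar 13: Sun, Apr 13: Wed, May 13: Fri, Jun 13: Mon, Jul 13: Wed, Aug 13: Sat, Sep 13: Tue, Oct 13: Thu, Nov 13: Sun, Dec 13: Tue.
Thursday occurs in January, October — 2 months.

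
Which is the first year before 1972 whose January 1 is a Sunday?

1967

Jan 1 advances by 2 weekdays after a leap year and by 1 after a common year.
1972: Jan 1 is Saturday (leap).
1971: Friday
1970: Thursday
1969: Wednesday
1968: Monday (leap)
1967: Sunday
1967 begins on a Sunday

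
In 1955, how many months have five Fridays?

4

A month of length L has five Fridays iff its first Friday is on day ≤ L−28 (so day 1–3 in a 31-day month, 1–2 in a 30-day month, day 1 in a leap February).
Checking each month of 1955: Jan starts Sat (31d); Feb starts Tue (28d); Mar starts Tue (31d); Apr starts Fri (30d) ✓; May starts Sun (31d); Jun starts Wed (30d); Jul starts Fri (31d) ✓; Aug starts Mon (31d); Sep starts Thu (30d) ✓; Oct starts Sat (31d); Nov starts Tue (30d); Dec starts Thu (31d) ✓.
Five-Friday months: April, July, September, December → 4.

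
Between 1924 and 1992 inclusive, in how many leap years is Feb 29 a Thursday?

2

Leap years in 1924–1992: 18 of them.
Feb 29 weekday advances by 5 (mod 7) from one leap year to the next four years later (or differs when a century non-leap intervenes).
Leap-day weekdays: 1924:Fri 1928:Wed 1932:Mon 1936:Sat 1940:Thu✓ 1944:Tue 1948:Sun 1952:Fri 1956:Wed 1960:Mon 1964:Sat 1968:Thu✓ 1972:Tue 1976:Sun 1980:Fri 1984:Wed 1988:Mon 1992:Sat
Thursday: 1940, 1968 → 2.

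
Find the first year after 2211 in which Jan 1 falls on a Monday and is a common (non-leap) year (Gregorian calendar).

2221

Jan 1 advances by 2 weekdays after a leap year and by 1 after a common year.
2211: Jan 1 is Tuesday.
2212: Wednesday (leap)
2213: Friday
2214: Saturday
2215: Sunday
2216: Monday (leap)
2217: Wednesday
2218: Thursday
2219: Friday
2220: Saturday (leap)
2221: Monday
2221 begins on a Monday and is a common year.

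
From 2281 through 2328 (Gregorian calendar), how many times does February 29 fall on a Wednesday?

2

Leap years in 2281–2328: 11 of them.
Feb 29 weekday advances by 5 (mod 7) from one leap year to the next four years later (or differs when a century non-leap intervenes).
Leap-day weekdays: 2284:Fri 2288:Wed✓ 2292:Mon 2296:Sat 2304:Mon 2308:Sat 2312:Thu 2316:Tue 2320:Sun 2324:Fri 2328:Wed✓
Wednesday: 2288, 2328 → 2.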